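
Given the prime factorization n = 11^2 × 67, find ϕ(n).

7260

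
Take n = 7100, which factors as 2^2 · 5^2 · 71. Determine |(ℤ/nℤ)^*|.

φ(7100) = 7100 · (1 − 1/2) · (1 − 1/5) · (1 − 1/71)
       = 7100 · 280/710 = 2800.

2800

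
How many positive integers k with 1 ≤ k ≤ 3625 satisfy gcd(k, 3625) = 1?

2800

Prime factorization: 3625 = 5^3 * 29.
φ(3625) = 3625 · (1 − 1/5) · (1 − 1/29)
       = 3625 · 112/145 = 2800.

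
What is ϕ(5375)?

4200

5375 = 5^3 · 43.
φ(5375) = 5375 · (1 − 1/5) · (1 − 1/43)
       = 5375 · 168/215 = 4200.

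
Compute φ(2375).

1800

First factor: 2375 = 5^3 * 19.
φ(5^3) = 5^3 − 5^2 = 125 − 25 = 100.
φ(19) = 19 − 1 = 18.
Multiply: 100 · 18 = 1800.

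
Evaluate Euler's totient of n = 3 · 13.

24

φ(3) = 3 − 1 = 2.
φ(13) = 13 − 1 = 12.
Since φ is multiplicative, φ(39) = 2 · 12 = 24.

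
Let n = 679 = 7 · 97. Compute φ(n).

φ(7) = 7 − 1 = 6.
φ(97) = 97 − 1 = 96.
φ(679) = 6 × 96 = 576.

576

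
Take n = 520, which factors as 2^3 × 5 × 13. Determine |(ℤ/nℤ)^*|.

φ(520) = 520 · (1 − 1/2) · (1 − 1/5) · (1 − 1/13)
       = 520 · 48/130 = 192.

192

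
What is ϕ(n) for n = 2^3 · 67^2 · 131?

φ(2^3) = 2^2·(2−1) = 4·1 = 4.
φ(67^2) = 67^2 − 67^1 = 4489 − 67 = 4422.
φ(131) = 131 − 1 = 130.
Since φ is multiplicative, φ(4704472) = 4 · 4422 · 130 = 2299440.

2299440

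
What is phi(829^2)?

φ(687241) = 687241 · (1 − 1/829)
       = 687241 · 828/829 = 686412.

686412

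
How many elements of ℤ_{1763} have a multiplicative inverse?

1763 = 41 * 43.
φ(41) = 41 − 1 = 40.
φ(43) = 43 − 1 = 42.
Multiply: 40 · 42 = 1680.

1680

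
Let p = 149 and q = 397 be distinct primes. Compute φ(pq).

58608

φ(n) = (p − 1)(q − 1) = (149−1)(397−1) = 148·396 = 58608.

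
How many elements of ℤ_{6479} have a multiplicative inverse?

Prime factorization: 6479 = 11 · 19 · 31.
φ(6479) = 6479 · (1 − 1/11) · (1 − 1/19) · (1 − 1/31)
       = 6479 · 5400/6479 = 5400.

5400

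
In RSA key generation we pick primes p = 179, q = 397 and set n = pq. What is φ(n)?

φ(179) = 179 − 1 = 178.
φ(397) = 397 − 1 = 396.
φ(71063) = 178 × 396 = 70488.

70488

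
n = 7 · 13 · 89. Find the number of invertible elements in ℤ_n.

φ(8099) = 8099 · (1 − 1/7) · (1 − 1/13) · (1 − 1/89)
       = 8099 · 6336/8099 = 6336.

6336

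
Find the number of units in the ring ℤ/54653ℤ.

50400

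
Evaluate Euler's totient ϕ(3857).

3024

First factor: 3857 = 7 · 19 · 29.
φ(7) = 7 − 1 = 6.
φ(19) = 19 − 1 = 18.
φ(29) = 29 − 1 = 28.
Since φ is multiplicative, φ(3857) = 6 · 18 · 28 = 3024.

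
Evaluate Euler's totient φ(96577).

Factor 96577: 96577 = 13 * 17 * 19 * 23.
φ(96577) = 96577 · (1 − 1/13) · (1 − 1/17) · (1 − 1/19) · (1 − 1/23)
       = 96577 · 76032/96577 = 76032.

76032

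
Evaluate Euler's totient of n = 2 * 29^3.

23548

φ(48778) = 48778 · (1 − 1/2) · (1 − 1/29)
       = 48778 · 28/58 = 23548.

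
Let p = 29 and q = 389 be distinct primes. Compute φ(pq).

φ(11281) = 11281 · (1 − 1/29) · (1 − 1/389)
       = 11281 · 10864/11281 = 10864.

10864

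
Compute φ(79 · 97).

7488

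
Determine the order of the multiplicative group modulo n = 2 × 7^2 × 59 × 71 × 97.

16369920

φ(39820634) = 39820634 · (1 − 1/2) · (1 − 1/7) · (1 − 1/59) · (1 − 1/71) · (1 − 1/97)
       = 39820634 · 2338560/5688662 = 16369920.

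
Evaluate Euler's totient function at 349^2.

121452

φ(121801) = 121801 · (1 − 1/349)
       = 121801 · 348/349 = 121452.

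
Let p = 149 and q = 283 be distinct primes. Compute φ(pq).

41736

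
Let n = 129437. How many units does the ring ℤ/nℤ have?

129437 = 7 * 11 * 41^2.
φ(129437) = 129437 · (1 − 1/7) · (1 − 1/11) · (1 − 1/41)
       = 129437 · 2400/3157 = 98400.

98400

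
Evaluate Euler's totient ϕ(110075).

Prime factorization: 110075 = 5^2 · 7 · 17 · 37.
φ(5^2) = 5^1·(5−1) = 5·4 = 20.
φ(7) = 7 − 1 = 6.
φ(17) = 17 − 1 = 16.
φ(37) = 37 − 1 = 36.
Since φ is multiplicative, φ(110075) = 20 · 6 · 16 · 36 = 69120.

69120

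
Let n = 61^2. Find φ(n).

φ(61^2) = 61^2 − 61^1 = 3721 − 61 = 3660.

3660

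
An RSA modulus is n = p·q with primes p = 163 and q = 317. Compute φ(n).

51192

φ(n) = (p − 1)(q − 1) = (163−1)(317−1) = 162·316 = 51192.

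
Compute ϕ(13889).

12096

Factor 13889: 13889 = 17 × 19 × 43.
φ(13889) = 13889 · (1 − 1/17) · (1 − 1/19) · (1 − 1/43)
       = 13889 · 12096/13889 = 12096.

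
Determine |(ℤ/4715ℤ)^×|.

First factor: 4715 = 5 * 23 * 41.
φ(5) = 5 − 1 = 4.
φ(23) = 23 − 1 = 22.
φ(41) = 41 − 1 = 40.
φ(4715) = 4 × 22 × 40 = 3520.

3520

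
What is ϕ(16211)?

Factor 16211: 16211 = 13 · 29 · 43.
φ(13) = 13 − 1 = 12.
φ(29) = 29 − 1 = 28.
φ(43) = 43 − 1 = 42.
Since φ is multiplicative, φ(16211) = 12 · 28 · 42 = 14112.

14112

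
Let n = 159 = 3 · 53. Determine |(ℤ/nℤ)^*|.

φ(159) = 159 · (1 − 1/3) · (1 − 1/53)
       = 159 · 104/159 = 104.

104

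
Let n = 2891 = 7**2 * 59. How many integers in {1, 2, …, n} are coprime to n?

2436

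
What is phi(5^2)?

φ(5^2) = 5^2 − 5^1 = 25 − 5 = 20.

20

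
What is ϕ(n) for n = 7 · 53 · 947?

295152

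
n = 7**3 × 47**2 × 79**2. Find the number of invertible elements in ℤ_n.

φ(4728724567) = 4728724567 · (1 − 1/7) · (1 − 1/47) · (1 − 1/79)
       = 4728724567 · 21528/25991 = 3916739736.

3916739736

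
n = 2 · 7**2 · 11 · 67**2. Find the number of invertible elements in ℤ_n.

φ(2) = 2 − 1 = 1.
φ(7^2) = 7^2 − 7^1 = 49 − 7 = 42.
φ(11) = 11 − 1 = 10.
φ(67^2) = 67^2 − 67^1 = 4489 − 67 = 4422.
Multiply: 1 · 42 · 10 · 4422 = 1857240.

1857240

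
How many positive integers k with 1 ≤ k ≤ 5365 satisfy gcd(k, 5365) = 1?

Factor 5365: 5365 = 5 · 29 · 37.
φ(5365) = 5365 · (1 − 1/5) · (1 − 1/29) · (1 − 1/37)
       = 5365 · 4032/5365 = 4032.

4032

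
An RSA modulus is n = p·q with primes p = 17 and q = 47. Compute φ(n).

736

For distinct primes, φ(pq) = (p−1)(q−1) = 16 × 46 = 736.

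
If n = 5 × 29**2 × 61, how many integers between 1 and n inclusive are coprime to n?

194880

φ(5) = 5 − 1 = 4.
φ(29^2) = 29^1·(29−1) = 29·28 = 812.
φ(61) = 61 − 1 = 60.
φ(256505) = 4 × 812 × 60 = 194880.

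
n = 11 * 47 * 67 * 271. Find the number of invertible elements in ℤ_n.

φ(9387169) = 9387169 · (1 − 1/11) · (1 − 1/47) · (1 − 1/67) · (1 − 1/271)
       = 9387169 · 8197200/9387169 = 8197200.

8197200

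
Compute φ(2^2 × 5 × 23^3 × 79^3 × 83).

φ(9958017151580) = 9958017151580 · (1 − 1/2) · (1 − 1/5) · (1 − 1/23) · (1 − 1/79) · (1 − 1/83)
       = 9958017151580 · 562848/1508110 = 3716472961344.

3716472961344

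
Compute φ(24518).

10560

24518 = 2 × 13 × 23 × 41.
φ(24518) = 24518 · (1 − 1/2) · (1 − 1/13) · (1 − 1/23) · (1 − 1/41)
       = 24518 · 10560/24518 = 10560.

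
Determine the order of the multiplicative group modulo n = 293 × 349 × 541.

54872640

φ(55321037) = 55321037 · (1 − 1/293) · (1 − 1/349) · (1 − 1/541)
       = 55321037 · 54872640/55321037 = 54872640.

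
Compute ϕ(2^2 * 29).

56

φ(2^2) = 2^1·(2−1) = 2·1 = 2.
φ(29) = 29 − 1 = 28.
Multiply: 2 · 28 = 56.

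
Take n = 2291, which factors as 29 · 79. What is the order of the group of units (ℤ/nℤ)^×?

φ(2291) = 2291 · (1 − 1/29) · (1 − 1/79)
       = 2291 · 2184/2291 = 2184.

2184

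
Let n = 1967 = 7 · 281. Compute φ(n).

φ(7) = 7 − 1 = 6.
φ(281) = 281 − 1 = 280.
Multiply: 6 · 280 = 1680.

1680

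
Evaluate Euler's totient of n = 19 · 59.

φ(1121) = 1121 · (1 − 1/19) · (1 − 1/59)
       = 1121 · 1044/1121 = 1044.

1044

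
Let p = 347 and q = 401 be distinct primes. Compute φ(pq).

For distinct primes, φ(pq) = (p−1)(q−1) = 346 × 400 = 138400.

138400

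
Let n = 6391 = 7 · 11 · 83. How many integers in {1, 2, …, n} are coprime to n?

4920

φ(7) = 7 − 1 = 6.
φ(11) = 11 − 1 = 10.
φ(83) = 83 − 1 = 82.
φ(6391) = 6 × 10 × 82 = 4920.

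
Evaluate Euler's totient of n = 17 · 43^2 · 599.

17279808

φ(18828367) = 18828367 · (1 − 1/17) · (1 − 1/43) · (1 − 1/599)
       = 18828367 · 401856/437869 = 17279808.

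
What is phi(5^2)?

20

φ(5^2) = 5^1·(5−1) = 5·4 = 20.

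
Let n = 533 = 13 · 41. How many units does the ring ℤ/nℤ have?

φ(13) = 13 − 1 = 12.
φ(41) = 41 − 1 = 40.
φ(533) = 12 × 40 = 480.

480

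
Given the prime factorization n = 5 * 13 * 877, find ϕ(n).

φ(5) = 5 − 1 = 4.
φ(13) = 13 − 1 = 12.
φ(877) = 877 − 1 = 876.
Multiply: 4 · 12 · 876 = 42048.

42048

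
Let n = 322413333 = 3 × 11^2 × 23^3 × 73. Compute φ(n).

184345920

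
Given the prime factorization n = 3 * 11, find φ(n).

20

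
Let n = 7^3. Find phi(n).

φ(343) = 343 · (1 − 1/7)
       = 343 · 6/7 = 294.

294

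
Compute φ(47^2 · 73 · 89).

13698432

φ(14351873) = 14351873 · (1 − 1/47) · (1 − 1/73) · (1 − 1/89)
       = 14351873 · 291456/305359 = 13698432.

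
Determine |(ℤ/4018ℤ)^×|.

Prime factorization: 4018 = 2 * 7**2 * 41.
φ(2) = 2 − 1 = 1.
φ(7^2) = 7^2 − 7^1 = 49 − 7 = 42.
φ(41) = 41 − 1 = 40.
Since φ is multiplicative, φ(4018) = 1 · 42 · 40 = 1680.

1680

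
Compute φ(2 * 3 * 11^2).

220

φ(726) = 726 · (1 − 1/2) · (1 − 1/3) · (1 − 1/11)
       = 726 · 20/66 = 220.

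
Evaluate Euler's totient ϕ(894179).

Prime factorization: 894179 = 11 * 13^3 * 37.
φ(11) = 11 − 1 = 10.
φ(13^3) = 13^2·(13−1) = 169·12 = 2028.
φ(37) = 37 − 1 = 36.
Since φ is multiplicative, φ(894179) = 10 · 2028 · 36 = 730080.

730080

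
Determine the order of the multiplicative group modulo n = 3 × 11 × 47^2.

φ(3) = 3 − 1 = 2.
φ(11) = 11 − 1 = 10.
φ(47^2) = 47^2 − 47^1 = 2209 − 47 = 2162.
Multiply: 2 · 10 · 2162 = 43240.

43240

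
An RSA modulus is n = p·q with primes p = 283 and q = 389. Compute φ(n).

φ(283) = 283 − 1 = 282.
φ(389) = 389 − 1 = 388.
φ(110087) = 282 × 388 = 109416.

109416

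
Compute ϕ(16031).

First factor: 16031 = 17 * 23 * 41.
φ(17) = 17 − 1 = 16.
φ(23) = 23 − 1 = 22.
φ(41) = 41 − 1 = 40.
Multiply: 16 · 22 · 40 = 14080.

14080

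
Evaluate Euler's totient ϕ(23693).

21168

Prime factorization: 23693 = 19 × 29 × 43.
φ(23693) = 23693 · (1 − 1/19) · (1 − 1/29) · (1 − 1/43)
       = 23693 · 21168/23693 = 21168.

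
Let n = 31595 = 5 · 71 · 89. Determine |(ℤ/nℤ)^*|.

φ(31595) = 31595 · (1 − 1/5) · (1 − 1/71) · (1 − 1/89)
       = 31595 · 24640/31595 = 24640.

24640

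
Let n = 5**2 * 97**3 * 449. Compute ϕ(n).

φ(10244754425) = 10244754425 · (1 − 1/5) · (1 − 1/97) · (1 − 1/449)
       = 10244754425 · 172032/217765 = 8093245440.

8093245440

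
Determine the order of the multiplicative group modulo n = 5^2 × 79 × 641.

998400

φ(5^2) = 5^2 − 5^1 = 25 − 5 = 20.
φ(79) = 79 − 1 = 78.
φ(641) = 641 − 1 = 640.
φ(1265975) = 20 × 78 × 640 = 998400.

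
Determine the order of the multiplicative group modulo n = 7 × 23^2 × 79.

φ(292537) = 292537 · (1 − 1/7) · (1 − 1/23) · (1 − 1/79)
       = 292537 · 10296/12719 = 236808.

236808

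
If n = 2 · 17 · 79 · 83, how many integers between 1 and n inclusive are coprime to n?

φ(2) = 2 − 1 = 1.
φ(17) = 17 − 1 = 16.
φ(79) = 79 − 1 = 78.
φ(83) = 83 − 1 = 82.
Since φ is multiplicative, φ(222938) = 1 · 16 · 78 · 82 = 102336.

102336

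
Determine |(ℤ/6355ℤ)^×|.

4800

First factor: 6355 = 5 × 31 × 41.
φ(6355) = 6355 · (1 − 1/5) · (1 − 1/31) · (1 − 1/41)
       = 6355 · 4800/6355 = 4800.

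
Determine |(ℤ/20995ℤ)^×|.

13824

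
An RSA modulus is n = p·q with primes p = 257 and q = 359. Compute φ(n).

φ(257) = 257 − 1 = 256.
φ(359) = 359 − 1 = 358.
Since φ is multiplicative, φ(92263) = 256 · 358 = 91648.

91648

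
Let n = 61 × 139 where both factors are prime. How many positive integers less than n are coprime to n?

8280

For distinct primes, φ(pq) = (p−1)(q−1) = 60 × 138 = 8280.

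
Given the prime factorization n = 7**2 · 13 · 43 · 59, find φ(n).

φ(1616069) = 1616069 · (1 − 1/7) · (1 − 1/13) · (1 − 1/43) · (1 − 1/59)
       = 1616069 · 175392/230867 = 1227744.

1227744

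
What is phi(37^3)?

49284

φ(37^3) = 37^2·(37−1) = 1369·36 = 49284.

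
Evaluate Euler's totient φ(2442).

720

Factor 2442: 2442 = 2 × 3 × 11 × 37.
φ(2442) = 2442 · (1 − 1/2) · (1 − 1/3) · (1 − 1/11) · (1 − 1/37)
       = 2442 · 720/2442 = 720.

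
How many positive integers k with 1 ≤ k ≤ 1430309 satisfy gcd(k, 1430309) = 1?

Prime factorization: 1430309 = 29 × 31 × 37 × 43.
φ(29) = 29 − 1 = 28.
φ(31) = 31 − 1 = 30.
φ(37) = 37 − 1 = 36.
φ(43) = 43 − 1 = 42.
Since φ is multiplicative, φ(1430309) = 28 · 30 · 36 · 42 = 1270080.

1270080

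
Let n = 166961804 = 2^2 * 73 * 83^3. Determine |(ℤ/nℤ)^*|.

81345312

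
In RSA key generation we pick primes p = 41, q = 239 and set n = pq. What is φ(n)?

φ(9799) = 9799 · (1 − 1/41) · (1 − 1/239)
       = 9799 · 9520/9799 = 9520.

9520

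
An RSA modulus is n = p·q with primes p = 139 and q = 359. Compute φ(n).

49404

For distinct primes, φ(pq) = (p−1)(q−1) = 138 × 358 = 49404.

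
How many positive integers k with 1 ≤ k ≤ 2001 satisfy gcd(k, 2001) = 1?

Prime factorization: 2001 = 3 · 23 · 29.
φ(2001) = 2001 · (1 − 1/3) · (1 − 1/23) · (1 − 1/29)
       = 2001 · 1232/2001 = 1232.

1232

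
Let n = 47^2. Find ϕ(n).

φ(47^2) = 47^1·(47−1) = 47·46 = 2162.

2162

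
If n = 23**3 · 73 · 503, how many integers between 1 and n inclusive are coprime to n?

φ(23^3) = 23^2·(23−1) = 529·22 = 11638.
φ(73) = 73 − 1 = 72.
φ(503) = 503 − 1 = 502.
Since φ is multiplicative, φ(446760073) = 11638 · 72 · 502 = 420643872.

420643872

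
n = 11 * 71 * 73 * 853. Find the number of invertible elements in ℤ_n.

42940800

φ(11) = 11 − 1 = 10.
φ(71) = 71 − 1 = 70.
φ(73) = 73 − 1 = 72.
φ(853) = 853 − 1 = 852.
Since φ is multiplicative, φ(48632089) = 10 · 70 · 72 · 852 = 42940800.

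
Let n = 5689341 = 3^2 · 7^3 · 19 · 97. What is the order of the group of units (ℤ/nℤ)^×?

φ(5689341) = 5689341 · (1 − 1/3) · (1 − 1/7) · (1 − 1/19) · (1 − 1/97)
       = 5689341 · 20736/38703 = 3048192.

3048192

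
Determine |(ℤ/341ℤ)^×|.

341 = 11 * 31.
φ(11) = 11 − 1 = 10.
φ(31) = 31 − 1 = 30.
Multiply: 10 · 30 = 300.

300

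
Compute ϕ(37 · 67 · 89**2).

18608832

φ(19636159) = 19636159 · (1 − 1/37) · (1 − 1/67) · (1 − 1/89)
       = 19636159 · 209088/220631 = 18608832.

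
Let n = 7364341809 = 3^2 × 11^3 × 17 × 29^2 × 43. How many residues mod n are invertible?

3961520640

φ(7364341809) = 7364341809 · (1 − 1/3) · (1 − 1/11) · (1 − 1/17) · (1 − 1/29) · (1 − 1/43)
       = 7364341809 · 376320/699567 = 3961520640.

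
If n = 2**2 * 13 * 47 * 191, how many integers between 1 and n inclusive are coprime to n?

209760

φ(466804) = 466804 · (1 − 1/2) · (1 − 1/13) · (1 − 1/47) · (1 − 1/191)
       = 466804 · 104880/233402 = 209760.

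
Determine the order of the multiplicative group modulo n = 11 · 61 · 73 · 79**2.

φ(11) = 11 − 1 = 10.
φ(61) = 61 − 1 = 60.
φ(73) = 73 − 1 = 72.
φ(79^2) = 79^1·(79−1) = 79·78 = 6162.
Multiply: 10 · 60 · 72 · 6162 = 266198400.

266198400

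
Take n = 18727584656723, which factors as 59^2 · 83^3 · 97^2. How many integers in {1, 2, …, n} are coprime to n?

18000849862272

φ(18727584656723) = 18727584656723 · (1 − 1/59) · (1 − 1/83) · (1 − 1/97)
       = 18727584656723 · 456576/475009 = 18000849862272.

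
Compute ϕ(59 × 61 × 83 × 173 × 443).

φ(22893372163) = 22893372163 · (1 − 1/59) · (1 − 1/61) · (1 − 1/83) · (1 − 1/173) · (1 − 1/443)
       = 22893372163 · 21694208640/22893372163 = 21694208640.

21694208640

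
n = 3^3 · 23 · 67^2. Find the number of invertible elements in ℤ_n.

1751112

φ(3^3) = 3^2·(3−1) = 9·2 = 18.
φ(23) = 23 − 1 = 22.
φ(67^2) = 67^1·(67−1) = 67·66 = 4422.
φ(2787669) = 18 × 22 × 4422 = 1751112.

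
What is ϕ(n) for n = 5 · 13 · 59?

2784

φ(3835) = 3835 · (1 − 1/5) · (1 − 1/13) · (1 − 1/59)
       = 3835 · 2784/3835 = 2784.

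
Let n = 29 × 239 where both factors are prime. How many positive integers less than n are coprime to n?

6664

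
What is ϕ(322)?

Prime factorization: 322 = 2 * 7 * 23.
φ(322) = 322 · (1 − 1/2) · (1 − 1/7) · (1 − 1/23)
       = 322 · 132/322 = 132.

132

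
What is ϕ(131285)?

First factor: 131285 = 5 · 7 · 11^2 · 31.
φ(131285) = 131285 · (1 − 1/5) · (1 − 1/7) · (1 − 1/11) · (1 − 1/31)
       = 131285 · 7200/11935 = 79200.

79200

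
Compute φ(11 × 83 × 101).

82000

φ(11) = 11 − 1 = 10.
φ(83) = 83 − 1 = 82.
φ(101) = 101 − 1 = 100.
Since φ is multiplicative, φ(92213) = 10 · 82 · 100 = 82000.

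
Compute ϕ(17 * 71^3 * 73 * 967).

392685027840

φ(429510021817) = 429510021817 · (1 − 1/17) · (1 − 1/71) · (1 − 1/73) · (1 − 1/967)
       = 429510021817 · 77898240/85203337 = 392685027840.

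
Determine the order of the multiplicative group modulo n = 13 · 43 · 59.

φ(13) = 13 − 1 = 12.
φ(43) = 43 − 1 = 42.
φ(59) = 59 − 1 = 58.
Since φ is multiplicative, φ(32981) = 12 · 42 · 58 = 29232.

29232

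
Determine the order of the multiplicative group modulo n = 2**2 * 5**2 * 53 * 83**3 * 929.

φ(2^2) = 2^2 − 2^1 = 4 − 2 = 2.
φ(5^2) = 5^1·(5−1) = 5·4 = 20.
φ(53) = 53 − 1 = 52.
φ(83^3) = 83^3 − 83^2 = 571787 − 6889 = 564898.
φ(929) = 929 − 1 = 928.
Since φ is multiplicative, φ(2815307651900) = 2 · 20 · 52 · 564898 · 928 = 1090388715520.

1090388715520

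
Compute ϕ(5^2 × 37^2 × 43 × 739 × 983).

φ(5^2) = 5^1·(5−1) = 5·4 = 20.
φ(37^2) = 37^2 − 37^1 = 1369 − 37 = 1332.
φ(43) = 43 − 1 = 42.
φ(739) = 739 − 1 = 738.
φ(983) = 983 − 1 = 982.
φ(1069079171975) = 20 × 1332 × 42 × 738 × 982 = 810870238080.

810870238080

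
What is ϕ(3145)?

Prime factorization: 3145 = 5 · 17 · 37.
φ(5) = 5 − 1 = 4.
φ(17) = 17 − 1 = 16.
φ(37) = 37 − 1 = 36.
φ(3145) = 4 × 16 × 36 = 2304.

2304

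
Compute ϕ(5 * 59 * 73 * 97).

1603584

φ(5) = 5 − 1 = 4.
φ(59) = 59 − 1 = 58.
φ(73) = 73 − 1 = 72.
φ(97) = 97 − 1 = 96.
Multiply: 4 · 58 · 72 · 96 = 1603584.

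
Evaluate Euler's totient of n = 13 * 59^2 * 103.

φ(13) = 13 − 1 = 12.
φ(59^2) = 59^1·(59−1) = 59·58 = 3422.
φ(103) = 103 − 1 = 102.
Multiply: 12 · 3422 · 102 = 4188528.

4188528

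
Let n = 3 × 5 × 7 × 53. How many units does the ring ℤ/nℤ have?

2496

φ(5565) = 5565 · (1 − 1/3) · (1 − 1/5) · (1 − 1/7) · (1 − 1/53)
       = 5565 · 2496/5565 = 2496.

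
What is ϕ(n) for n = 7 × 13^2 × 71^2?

φ(7) = 7 − 1 = 6.
φ(13^2) = 13^1·(13−1) = 13·12 = 156.
φ(71^2) = 71^1·(71−1) = 71·70 = 4970.
Since φ is multiplicative, φ(5963503) = 6 · 156 · 4970 = 4651920.

4651920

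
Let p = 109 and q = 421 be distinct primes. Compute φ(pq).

45360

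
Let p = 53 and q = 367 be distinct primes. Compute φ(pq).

19032

φ(n) = (p − 1)(q − 1) = (53−1)(367−1) = 52·366 = 19032.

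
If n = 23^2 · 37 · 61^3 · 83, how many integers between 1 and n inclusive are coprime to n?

333486141120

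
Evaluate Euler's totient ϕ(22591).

Factor 22591: 22591 = 19 * 29 * 41.
φ(19) = 19 − 1 = 18.
φ(29) = 29 − 1 = 28.
φ(41) = 41 − 1 = 40.
Multiply: 18 · 28 · 40 = 20160.

20160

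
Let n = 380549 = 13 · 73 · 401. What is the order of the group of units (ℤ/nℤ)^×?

φ(13) = 13 − 1 = 12.
φ(73) = 73 − 1 = 72.
φ(401) = 401 − 1 = 400.
φ(380549) = 12 × 72 × 400 = 345600.

345600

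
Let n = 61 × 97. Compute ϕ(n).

5760

φ(5917) = 5917 · (1 − 1/61) · (1 − 1/97)
       = 5917 · 5760/5917 = 5760.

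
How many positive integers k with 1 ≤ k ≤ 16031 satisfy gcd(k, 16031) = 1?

14080

First factor: 16031 = 17 · 23 · 41.
φ(17) = 17 − 1 = 16.
φ(23) = 23 − 1 = 22.
φ(41) = 41 − 1 = 40.
φ(16031) = 16 × 22 × 40 = 14080.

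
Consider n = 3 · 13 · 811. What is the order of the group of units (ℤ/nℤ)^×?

19440

φ(31629) = 31629 · (1 − 1/3) · (1 − 1/13) · (1 − 1/811)
       = 31629 · 19440/31629 = 19440.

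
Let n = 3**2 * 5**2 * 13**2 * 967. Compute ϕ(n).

φ(36770175) = 36770175 · (1 − 1/3) · (1 − 1/5) · (1 − 1/13) · (1 − 1/967)
       = 36770175 · 92736/188565 = 18083520.

18083520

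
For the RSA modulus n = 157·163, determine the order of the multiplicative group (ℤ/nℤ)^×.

25272

φ(n) = (p − 1)(q − 1) = (157−1)(163−1) = 156·162 = 25272.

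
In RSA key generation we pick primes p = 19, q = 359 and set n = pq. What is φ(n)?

6444

φ(19) = 19 − 1 = 18.
φ(359) = 359 − 1 = 358.
Multiply: 18 · 358 = 6444.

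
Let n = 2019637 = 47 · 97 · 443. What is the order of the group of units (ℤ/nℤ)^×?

1951872

φ(47) = 47 − 1 = 46.
φ(97) = 97 − 1 = 96.
φ(443) = 443 − 1 = 442.
φ(2019637) = 46 × 96 × 442 = 1951872.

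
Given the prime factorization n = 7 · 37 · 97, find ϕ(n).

20736

φ(7) = 7 − 1 = 6.
φ(37) = 37 − 1 = 36.
φ(97) = 97 − 1 = 96.
φ(25123) = 6 × 36 × 96 = 20736.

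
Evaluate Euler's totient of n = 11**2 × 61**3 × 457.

φ(11^2) = 11^2 − 11^1 = 121 − 11 = 110.
φ(61^3) = 61^3 − 61^2 = 226981 − 3721 = 223260.
φ(457) = 457 − 1 = 456.
φ(12551368357) = 110 × 223260 × 456 = 11198721600.

11198721600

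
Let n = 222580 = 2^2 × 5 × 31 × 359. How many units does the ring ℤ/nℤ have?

φ(2^2) = 2^1·(2−1) = 2·1 = 2.
φ(5) = 5 − 1 = 4.
φ(31) = 31 − 1 = 30.
φ(359) = 359 − 1 = 358.
φ(222580) = 2 × 4 × 30 × 358 = 85920.

85920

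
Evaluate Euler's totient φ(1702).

Prime factorization: 1702 = 2 · 23 · 37.
φ(1702) = 1702 · (1 − 1/2) · (1 − 1/23) · (1 − 1/37)
       = 1702 · 792/1702 = 792.

792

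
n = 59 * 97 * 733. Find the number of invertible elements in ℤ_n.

4075776

φ(4194959) = 4194959 · (1 − 1/59) · (1 − 1/97) · (1 − 1/733)
       = 4194959 · 4075776/4194959 = 4075776.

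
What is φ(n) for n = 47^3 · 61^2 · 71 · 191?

4946366292000

φ(5238958518863) = 5238958518863 · (1 − 1/47) · (1 − 1/61) · (1 − 1/71) · (1 − 1/191)
       = 5238958518863 · 36708000/38879387 = 4946366292000.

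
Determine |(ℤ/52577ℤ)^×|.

Factor 52577: 52577 = 7**2 · 29 · 37.
φ(52577) = 52577 · (1 − 1/7) · (1 − 1/29) · (1 − 1/37)
       = 52577 · 6048/7511 = 42336.

42336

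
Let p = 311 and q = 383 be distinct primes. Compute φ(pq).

φ(pq) = (p−1)(q−1) = 310 · 382 = 118420.

118420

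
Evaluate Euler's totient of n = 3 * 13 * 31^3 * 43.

φ(3) = 3 − 1 = 2.
φ(13) = 13 − 1 = 12.
φ(31^3) = 31^3 − 31^2 = 29791 − 961 = 28830.
φ(43) = 43 − 1 = 42.
φ(49959507) = 2 × 12 × 28830 × 42 = 29060640.

29060640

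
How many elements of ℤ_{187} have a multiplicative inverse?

Prime factorization: 187 = 11 × 17.
φ(11) = 11 − 1 = 10.
φ(17) = 17 − 1 = 16.
φ(187) = 10 × 16 = 160.

160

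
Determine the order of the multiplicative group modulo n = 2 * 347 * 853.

294792

φ(591982) = 591982 · (1 − 1/2) · (1 − 1/347) · (1 − 1/853)
       = 591982 · 294792/591982 = 294792.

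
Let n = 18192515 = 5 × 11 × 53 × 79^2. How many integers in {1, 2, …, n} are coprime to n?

12816960

φ(5) = 5 − 1 = 4.
φ(11) = 11 − 1 = 10.
φ(53) = 53 − 1 = 52.
φ(79^2) = 79^2 − 79^1 = 6241 − 79 = 6162.
Since φ is multiplicative, φ(18192515) = 4 · 10 · 52 · 6162 = 12816960.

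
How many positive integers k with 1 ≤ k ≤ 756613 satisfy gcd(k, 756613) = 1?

756613 = 11**2 · 13**2 · 37.
φ(11^2) = 11^2 − 11^1 = 121 − 11 = 110.
φ(13^2) = 13^2 − 13^1 = 169 − 13 = 156.
φ(37) = 37 − 1 = 36.
Multiply: 110 · 156 · 36 = 617760.

617760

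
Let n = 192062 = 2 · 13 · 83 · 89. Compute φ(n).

86592

φ(192062) = 192062 · (1 − 1/2) · (1 − 1/13) · (1 − 1/83) · (1 − 1/89)
       = 192062 · 86592/192062 = 86592.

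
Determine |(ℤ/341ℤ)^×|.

300

Prime factorization: 341 = 11 · 31.
φ(11) = 11 − 1 = 10.
φ(31) = 31 − 1 = 30.
φ(341) = 10 × 30 = 300.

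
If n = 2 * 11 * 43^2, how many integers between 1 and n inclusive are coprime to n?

φ(2) = 2 − 1 = 1.
φ(11) = 11 − 1 = 10.
φ(43^2) = 43^1·(43−1) = 43·42 = 1806.
φ(40678) = 1 × 10 × 1806 = 18060.

18060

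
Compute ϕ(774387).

465696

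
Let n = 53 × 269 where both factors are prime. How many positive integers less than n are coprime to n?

φ(53) = 53 − 1 = 52.
φ(269) = 269 − 1 = 268.
Since φ is multiplicative, φ(14257) = 52 · 268 = 13936.

13936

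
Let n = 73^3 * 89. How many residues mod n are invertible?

33764544

φ(73^3) = 73^3 − 73^2 = 389017 − 5329 = 383688.
φ(89) = 89 − 1 = 88.
φ(34622513) = 383688 × 88 = 33764544.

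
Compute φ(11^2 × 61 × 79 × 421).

φ(11^2) = 11^1·(11−1) = 11·10 = 110.
φ(61) = 61 − 1 = 60.
φ(79) = 79 − 1 = 78.
φ(421) = 421 − 1 = 420.
Since φ is multiplicative, φ(245484679) = 110 · 60 · 78 · 420 = 216216000.

216216000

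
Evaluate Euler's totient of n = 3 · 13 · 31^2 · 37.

803520

φ(1386723) = 1386723 · (1 − 1/3) · (1 − 1/13) · (1 − 1/31) · (1 − 1/37)
       = 1386723 · 25920/44733 = 803520.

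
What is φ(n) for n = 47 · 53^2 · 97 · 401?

4868198400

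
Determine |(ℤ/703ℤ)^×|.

648

First factor: 703 = 19 · 37.
φ(19) = 19 − 1 = 18.
φ(37) = 37 − 1 = 36.
Since φ is multiplicative, φ(703) = 18 · 36 = 648.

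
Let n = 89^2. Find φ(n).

φ(89^2) = 89^1·(89−1) = 89·88 = 7832.

7832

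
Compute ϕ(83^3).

564898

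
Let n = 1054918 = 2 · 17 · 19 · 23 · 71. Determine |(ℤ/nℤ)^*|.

φ(2) = 2 − 1 = 1.
φ(17) = 17 − 1 = 16.
φ(19) = 19 − 1 = 18.
φ(23) = 23 − 1 = 22.
φ(71) = 71 − 1 = 70.
Since φ is multiplicative, φ(1054918) = 1 · 16 · 18 · 22 · 70 = 443520.

443520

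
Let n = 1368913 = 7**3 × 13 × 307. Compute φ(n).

φ(7^3) = 7^2·(7−1) = 49·6 = 294.
φ(13) = 13 − 1 = 12.
φ(307) = 307 − 1 = 306.
φ(1368913) = 294 × 12 × 306 = 1079568.

1079568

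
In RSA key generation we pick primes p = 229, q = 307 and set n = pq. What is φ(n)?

69768

φ(n) = (p − 1)(q − 1) = (229−1)(307−1) = 228·306 = 69768.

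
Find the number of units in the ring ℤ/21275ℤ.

First factor: 21275 = 5^2 * 23 * 37.
φ(5^2) = 5^1·(5−1) = 5·4 = 20.
φ(23) = 23 − 1 = 22.
φ(37) = 37 − 1 = 36.
φ(21275) = 20 × 22 × 36 = 15840.

15840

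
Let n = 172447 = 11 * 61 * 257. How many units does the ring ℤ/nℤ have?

153600

φ(11) = 11 − 1 = 10.
φ(61) = 61 − 1 = 60.
φ(257) = 257 − 1 = 256.
Since φ is multiplicative, φ(172447) = 10 · 60 · 256 = 153600.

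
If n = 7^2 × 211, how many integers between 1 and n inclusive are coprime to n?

φ(7^2) = 7^2 − 7^1 = 49 − 7 = 42.
φ(211) = 211 − 1 = 210.
Since φ is multiplicative, φ(10339) = 42 · 210 = 8820.

8820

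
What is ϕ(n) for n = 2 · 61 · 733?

43920

φ(89426) = 89426 · (1 − 1/2) · (1 − 1/61) · (1 − 1/733)
       = 89426 · 43920/89426 = 43920.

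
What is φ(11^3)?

φ(1331) = 1331 · (1 − 1/11)
       = 1331 · 10/11 = 1210.

1210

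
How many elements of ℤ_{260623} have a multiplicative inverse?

211680

First factor: 260623 = 11 * 19 * 29 * 43.
φ(260623) = 260623 · (1 − 1/11) · (1 − 1/19) · (1 − 1/29) · (1 − 1/43)
       = 260623 · 211680/260623 = 211680.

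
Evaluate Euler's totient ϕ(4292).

2016

4292 = 2^2 · 29 · 37.
φ(2^2) = 2^1·(2−1) = 2·1 = 2.
φ(29) = 29 − 1 = 28.
φ(37) = 37 − 1 = 36.
Since φ is multiplicative, φ(4292) = 2 · 28 · 36 = 2016.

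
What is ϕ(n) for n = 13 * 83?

984

φ(1079) = 1079 · (1 − 1/13) · (1 − 1/83)
       = 1079 · 984/1079 = 984.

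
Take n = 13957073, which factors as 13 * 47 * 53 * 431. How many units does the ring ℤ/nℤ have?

12342720

φ(13) = 13 − 1 = 12.
φ(47) = 47 − 1 = 46.
φ(53) = 53 − 1 = 52.
φ(431) = 431 − 1 = 430.
Since φ is multiplicative, φ(13957073) = 12 · 46 · 52 · 430 = 12342720.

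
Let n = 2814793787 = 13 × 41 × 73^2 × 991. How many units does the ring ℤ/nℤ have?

2497651200

φ(13) = 13 − 1 = 12.
φ(41) = 41 − 1 = 40.
φ(73^2) = 73^1·(73−1) = 73·72 = 5256.
φ(991) = 991 − 1 = 990.
Since φ is multiplicative, φ(2814793787) = 12 · 40 · 5256 · 990 = 2497651200.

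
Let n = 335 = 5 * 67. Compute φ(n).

264

φ(335) = 335 · (1 − 1/5) · (1 − 1/67)
       = 335 · 264/335 = 264.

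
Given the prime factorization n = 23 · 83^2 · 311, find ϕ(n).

46416920

φ(23) = 23 − 1 = 22.
φ(83^2) = 83^2 − 83^1 = 6889 − 83 = 6806.
φ(311) = 311 − 1 = 310.
Since φ is multiplicative, φ(49277017) = 22 · 6806 · 310 = 46416920.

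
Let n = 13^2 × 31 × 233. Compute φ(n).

φ(1220687) = 1220687 · (1 − 1/13) · (1 − 1/31) · (1 − 1/233)
       = 1220687 · 83520/93899 = 1085760.

1085760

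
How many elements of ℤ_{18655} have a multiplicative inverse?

18655 = 5 * 7 * 13 * 41.
φ(5) = 5 − 1 = 4.
φ(7) = 7 − 1 = 6.
φ(13) = 13 − 1 = 12.
φ(41) = 41 − 1 = 40.
Multiply: 4 · 6 · 12 · 40 = 11520.

11520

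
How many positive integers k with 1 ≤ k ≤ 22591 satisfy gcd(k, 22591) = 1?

20160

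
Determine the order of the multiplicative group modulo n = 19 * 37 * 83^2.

4410288

φ(19) = 19 − 1 = 18.
φ(37) = 37 − 1 = 36.
φ(83^2) = 83^1·(83−1) = 83·82 = 6806.
φ(4842967) = 18 × 36 × 6806 = 4410288.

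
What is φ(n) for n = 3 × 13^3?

φ(3) = 3 − 1 = 2.
φ(13^3) = 13^2·(13−1) = 169·12 = 2028.
φ(6591) = 2 × 2028 = 4056.

4056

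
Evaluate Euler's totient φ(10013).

8640

Factor 10013: 10013 = 17 · 19 · 31.
φ(10013) = 10013 · (1 − 1/17) · (1 − 1/19) · (1 − 1/31)
       = 10013 · 8640/10013 = 8640.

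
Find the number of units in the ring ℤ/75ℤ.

First factor: 75 = 3 · 5^2.
φ(75) = 75 · (1 − 1/3) · (1 − 1/5)
       = 75 · 8/15 = 40.

40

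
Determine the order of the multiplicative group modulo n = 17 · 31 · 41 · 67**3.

φ(17) = 17 − 1 = 16.
φ(31) = 31 − 1 = 30.
φ(41) = 41 − 1 = 40.
φ(67^3) = 67^3 − 67^2 = 300763 − 4489 = 296274.
Since φ is multiplicative, φ(6498586141) = 16 · 30 · 40 · 296274 = 5688460800.

5688460800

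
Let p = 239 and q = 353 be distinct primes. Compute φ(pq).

φ(pq) = (p−1)(q−1) = 238 · 352 = 83776.

83776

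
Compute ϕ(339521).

262080

Factor 339521: 339521 = 7^2 · 13^2 · 41.
φ(339521) = 339521 · (1 − 1/7) · (1 − 1/13) · (1 − 1/41)
       = 339521 · 2880/3731 = 262080.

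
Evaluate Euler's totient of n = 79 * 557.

43368

φ(44003) = 44003 · (1 − 1/79) · (1 − 1/557)
       = 44003 · 43368/44003 = 43368.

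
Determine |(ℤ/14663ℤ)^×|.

14663 = 11 × 31 × 43.
φ(11) = 11 − 1 = 10.
φ(31) = 31 − 1 = 30.
φ(43) = 43 − 1 = 42.
Multiply: 10 · 30 · 42 = 12600.

12600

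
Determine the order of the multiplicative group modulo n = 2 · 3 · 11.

φ(2) = 2 − 1 = 1.
φ(3) = 3 − 1 = 2.
φ(11) = 11 − 1 = 10.
Since φ is multiplicative, φ(66) = 1 · 2 · 10 = 20.

20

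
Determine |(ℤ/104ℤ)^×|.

48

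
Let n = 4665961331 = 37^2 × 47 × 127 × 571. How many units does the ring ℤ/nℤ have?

4400555040

φ(4665961331) = 4665961331 · (1 − 1/37) · (1 − 1/47) · (1 − 1/127) · (1 − 1/571)
       = 4665961331 · 118933920/126107063 = 4400555040.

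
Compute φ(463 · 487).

224532

φ(225481) = 225481 · (1 − 1/463) · (1 − 1/487)
       = 225481 · 224532/225481 = 224532.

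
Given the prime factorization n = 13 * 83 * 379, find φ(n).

371952

φ(13) = 13 − 1 = 12.
φ(83) = 83 − 1 = 82.
φ(379) = 379 − 1 = 378.
φ(408941) = 12 × 82 × 378 = 371952.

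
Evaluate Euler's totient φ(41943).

41943 = 3 · 11 · 31 · 41.
φ(3) = 3 − 1 = 2.
φ(11) = 11 − 1 = 10.
φ(31) = 31 − 1 = 30.
φ(41) = 41 − 1 = 40.
Since φ is multiplicative, φ(41943) = 2 · 10 · 30 · 40 = 24000.

24000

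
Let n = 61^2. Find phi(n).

3660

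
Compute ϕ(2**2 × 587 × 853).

φ(2^2) = 2^1·(2−1) = 2·1 = 2.
φ(587) = 587 − 1 = 586.
φ(853) = 853 − 1 = 852.
Multiply: 2 · 586 · 852 = 998544.

998544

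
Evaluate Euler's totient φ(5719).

First factor: 5719 = 7 · 19 · 43.
φ(7) = 7 − 1 = 6.
φ(19) = 19 − 1 = 18.
φ(43) = 43 − 1 = 42.
Since φ is multiplicative, φ(5719) = 6 · 18 · 42 = 4536.

4536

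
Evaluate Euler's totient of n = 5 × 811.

3240

φ(5) = 5 − 1 = 4.
φ(811) = 811 − 1 = 810.
Since φ is multiplicative, φ(4055) = 4 · 810 = 3240.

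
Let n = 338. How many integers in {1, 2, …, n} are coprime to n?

First factor: 338 = 2 * 13^2.
φ(338) = 338 · (1 − 1/2) · (1 − 1/13)
       = 338 · 12/26 = 156.

156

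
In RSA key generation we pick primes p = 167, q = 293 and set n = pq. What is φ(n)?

φ(n) = (p − 1)(q − 1) = (167−1)(293−1) = 166·292 = 48472.

48472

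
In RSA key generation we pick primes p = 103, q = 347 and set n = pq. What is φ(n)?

φ(n) = (p − 1)(q − 1) = (103−1)(347−1) = 102·346 = 35292.

35292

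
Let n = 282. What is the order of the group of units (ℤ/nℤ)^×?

92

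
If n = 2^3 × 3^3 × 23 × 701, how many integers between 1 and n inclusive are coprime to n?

1108800

φ(3482568) = 3482568 · (1 − 1/2) · (1 − 1/3) · (1 − 1/23) · (1 − 1/701)
       = 3482568 · 30800/96738 = 1108800.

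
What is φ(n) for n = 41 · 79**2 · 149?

36479040

φ(38126269) = 38126269 · (1 − 1/41) · (1 − 1/79) · (1 − 1/149)
       = 38126269 · 461760/482611 = 36479040.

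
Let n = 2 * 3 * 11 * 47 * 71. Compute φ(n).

64400

φ(220242) = 220242 · (1 − 1/2) · (1 − 1/3) · (1 − 1/11) · (1 − 1/47) · (1 − 1/71)
       = 220242 · 64400/220242 = 64400.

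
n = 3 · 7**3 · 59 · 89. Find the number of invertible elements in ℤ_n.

3001152

φ(5403279) = 5403279 · (1 − 1/3) · (1 − 1/7) · (1 − 1/59) · (1 − 1/89)
       = 5403279 · 61248/110271 = 3001152.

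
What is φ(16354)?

Prime factorization: 16354 = 2 * 13 * 17 * 37.
φ(2) = 2 − 1 = 1.
φ(13) = 13 − 1 = 12.
φ(17) = 17 − 1 = 16.
φ(37) = 37 − 1 = 36.
Multiply: 1 · 12 · 16 · 36 = 6912.

6912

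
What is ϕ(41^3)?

67240

φ(41^3) = 41^2·(41−1) = 1681·40 = 67240.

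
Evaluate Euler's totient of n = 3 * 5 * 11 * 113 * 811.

φ(3) = 3 − 1 = 2.
φ(5) = 5 − 1 = 4.
φ(11) = 11 − 1 = 10.
φ(113) = 113 − 1 = 112.
φ(811) = 811 − 1 = 810.
φ(15121095) = 2 × 4 × 10 × 112 × 810 = 7257600.

7257600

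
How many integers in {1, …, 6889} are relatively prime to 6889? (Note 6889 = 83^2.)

6806

φ(83^2) = 83^1·(83−1) = 83·82 = 6806.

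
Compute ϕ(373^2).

138756

φ(139129) = 139129 · (1 − 1/373)
       = 139129 · 372/373 = 138756.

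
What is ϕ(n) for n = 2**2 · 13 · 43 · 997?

1003968

φ(2229292) = 2229292 · (1 − 1/2) · (1 − 1/13) · (1 − 1/43) · (1 − 1/997)
       = 2229292 · 501984/1114646 = 1003968.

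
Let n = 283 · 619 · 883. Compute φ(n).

φ(283) = 283 − 1 = 282.
φ(619) = 619 − 1 = 618.
φ(883) = 883 − 1 = 882.
φ(154681291) = 282 × 618 × 882 = 153711432.

153711432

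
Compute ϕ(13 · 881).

10560

φ(11453) = 11453 · (1 − 1/13) · (1 − 1/881)
       = 11453 · 10560/11453 = 10560.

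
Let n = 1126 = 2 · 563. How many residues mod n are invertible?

562

φ(1126) = 1126 · (1 − 1/2) · (1 − 1/563)
       = 1126 · 562/1126 = 562.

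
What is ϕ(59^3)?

201898

φ(205379) = 205379 · (1 − 1/59)
       = 205379 · 58/59 = 201898.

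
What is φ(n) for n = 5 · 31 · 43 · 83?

φ(5) = 5 − 1 = 4.
φ(31) = 31 − 1 = 30.
φ(43) = 43 − 1 = 42.
φ(83) = 83 − 1 = 82.
Multiply: 4 · 30 · 42 · 82 = 413280.

413280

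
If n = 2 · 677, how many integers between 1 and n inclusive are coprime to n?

676

φ(1354) = 1354 · (1 − 1/2) · (1 − 1/677)
       = 1354 · 676/1354 = 676.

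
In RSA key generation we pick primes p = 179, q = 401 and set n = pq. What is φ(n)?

71200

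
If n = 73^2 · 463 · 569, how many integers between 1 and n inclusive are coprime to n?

φ(1403909063) = 1403909063 · (1 − 1/73) · (1 − 1/463) · (1 − 1/569)
       = 1403909063 · 18893952/19231631 = 1379258496.

1379258496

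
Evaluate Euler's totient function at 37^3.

φ(50653) = 50653 · (1 − 1/37)
       = 50653 · 36/37 = 49284.

49284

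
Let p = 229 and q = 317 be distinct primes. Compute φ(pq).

φ(n) = (p − 1)(q − 1) = (229−1)(317−1) = 228·316 = 72048.

72048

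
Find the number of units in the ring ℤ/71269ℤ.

Prime factorization: 71269 = 11^2 · 19 · 31.
φ(11^2) = 11^1·(11−1) = 11·10 = 110.
φ(19) = 19 − 1 = 18.
φ(31) = 31 − 1 = 30.
Multiply: 110 · 18 · 30 = 59400.

59400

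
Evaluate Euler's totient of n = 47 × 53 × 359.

φ(894269) = 894269 · (1 − 1/47) · (1 − 1/53) · (1 − 1/359)
       = 894269 · 856336/894269 = 856336.

856336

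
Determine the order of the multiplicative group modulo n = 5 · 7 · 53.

1248

φ(1855) = 1855 · (1 − 1/5) · (1 − 1/7) · (1 − 1/53)
       = 1855 · 1248/1855 = 1248.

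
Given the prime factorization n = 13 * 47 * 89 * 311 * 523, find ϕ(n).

7860568320

φ(8844907487) = 8844907487 · (1 − 1/13) · (1 − 1/47) · (1 − 1/89) · (1 − 1/311) · (1 − 1/523)
       = 8844907487 · 7860568320/8844907487 = 7860568320.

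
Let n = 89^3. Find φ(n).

φ(704969) = 704969 · (1 − 1/89)
       = 704969 · 88/89 = 697048.

697048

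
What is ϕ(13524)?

3696

Prime factorization: 13524 = 2^2 × 3 × 7^2 × 23.
φ(2^2) = 2^2 − 2^1 = 4 − 2 = 2.
φ(3) = 3 − 1 = 2.
φ(7^2) = 7^1·(7−1) = 7·6 = 42.
φ(23) = 23 − 1 = 22.
φ(13524) = 2 × 2 × 42 × 22 = 3696.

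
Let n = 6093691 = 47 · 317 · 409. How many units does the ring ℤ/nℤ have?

5930688

φ(6093691) = 6093691 · (1 − 1/47) · (1 − 1/317) · (1 − 1/409)
       = 6093691 · 5930688/6093691 = 5930688.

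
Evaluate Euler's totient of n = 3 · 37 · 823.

59184

φ(91353) = 91353 · (1 − 1/3) · (1 − 1/37) · (1 − 1/823)
       = 91353 · 59184/91353 = 59184.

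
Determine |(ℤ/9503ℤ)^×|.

8064

First factor: 9503 = 13 × 17 × 43.
φ(9503) = 9503 · (1 − 1/13) · (1 − 1/17) · (1 − 1/43)
       = 9503 · 8064/9503 = 8064.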